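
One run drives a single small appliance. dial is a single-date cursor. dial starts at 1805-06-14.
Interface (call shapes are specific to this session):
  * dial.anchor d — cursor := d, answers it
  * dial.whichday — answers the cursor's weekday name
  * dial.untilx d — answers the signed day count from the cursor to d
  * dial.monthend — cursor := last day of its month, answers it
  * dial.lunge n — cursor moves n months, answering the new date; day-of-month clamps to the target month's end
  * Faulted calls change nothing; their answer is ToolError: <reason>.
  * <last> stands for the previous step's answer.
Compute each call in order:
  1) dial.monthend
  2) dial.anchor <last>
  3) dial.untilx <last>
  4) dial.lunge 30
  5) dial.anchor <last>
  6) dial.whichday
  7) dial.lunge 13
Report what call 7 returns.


I call dial.monthend(), which returns 1805-06-30.
Next I call dial.anchor on d→<last>, giving 1805-06-30.
I run dial.untilx on d→<last>, — result: 0.
Calling dial.lunge on n→30, yielding 1807-12-30.
I use dial.anchor on d→<last>, which returns 1807-12-30.
Calling dial.whichday(), yielding Wednesday.
I call dial.lunge on n→13, yielding 1809-01-30.

Answer: 1809-01-30


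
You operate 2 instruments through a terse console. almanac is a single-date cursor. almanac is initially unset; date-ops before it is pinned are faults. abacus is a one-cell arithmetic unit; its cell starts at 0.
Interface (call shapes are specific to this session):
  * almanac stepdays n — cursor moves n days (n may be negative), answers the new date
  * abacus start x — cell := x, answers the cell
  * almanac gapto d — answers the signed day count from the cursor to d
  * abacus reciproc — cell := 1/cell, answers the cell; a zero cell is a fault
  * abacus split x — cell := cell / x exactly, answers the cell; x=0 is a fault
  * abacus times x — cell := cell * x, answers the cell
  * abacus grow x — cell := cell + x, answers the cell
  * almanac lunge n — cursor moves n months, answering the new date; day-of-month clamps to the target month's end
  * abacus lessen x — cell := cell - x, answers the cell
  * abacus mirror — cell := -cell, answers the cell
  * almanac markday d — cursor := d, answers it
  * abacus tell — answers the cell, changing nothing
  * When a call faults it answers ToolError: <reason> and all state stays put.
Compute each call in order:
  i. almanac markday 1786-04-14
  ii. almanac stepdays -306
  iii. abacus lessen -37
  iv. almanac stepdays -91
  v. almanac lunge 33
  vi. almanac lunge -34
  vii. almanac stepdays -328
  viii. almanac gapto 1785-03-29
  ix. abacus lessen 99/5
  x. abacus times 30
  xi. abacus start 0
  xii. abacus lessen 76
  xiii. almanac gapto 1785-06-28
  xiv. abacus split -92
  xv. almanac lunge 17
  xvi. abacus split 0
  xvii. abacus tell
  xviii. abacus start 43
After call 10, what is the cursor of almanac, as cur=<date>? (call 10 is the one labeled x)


>>> almanac markday d→1786-04-14
:: 1786-04-14
>>> almanac stepdays n→-306
:: 1785-06-12
>>> abacus lessen x→-37
:: 37
>>> almanac stepdays n→-91
:: 1785-03-13
>>> almanac lunge n→33
:: 1787-12-13
>>> almanac lunge n→-34
:: 1785-02-13
>>> almanac stepdays n→-328
:: 1784-03-22
>>> almanac gapto d→1785-03-29
:: 372
>>> abacus lessen x→99/5
:: 86/5
>>> abacus times x→30
:: 516
>>> abacus start x→0
:: 0
>>> abacus lessen x→76
:: -76
>>> almanac gapto d→1785-06-28
:: 463
>>> abacus split x→-92
:: 19/23
>>> almanac lunge n→17
:: 1785-08-22
>>> abacus split x→0
:: ToolError: division by zero
>>> abacus tell
:: 19/23
>>> abacus start x→43
:: 43

Answer: cur=1784-03-22


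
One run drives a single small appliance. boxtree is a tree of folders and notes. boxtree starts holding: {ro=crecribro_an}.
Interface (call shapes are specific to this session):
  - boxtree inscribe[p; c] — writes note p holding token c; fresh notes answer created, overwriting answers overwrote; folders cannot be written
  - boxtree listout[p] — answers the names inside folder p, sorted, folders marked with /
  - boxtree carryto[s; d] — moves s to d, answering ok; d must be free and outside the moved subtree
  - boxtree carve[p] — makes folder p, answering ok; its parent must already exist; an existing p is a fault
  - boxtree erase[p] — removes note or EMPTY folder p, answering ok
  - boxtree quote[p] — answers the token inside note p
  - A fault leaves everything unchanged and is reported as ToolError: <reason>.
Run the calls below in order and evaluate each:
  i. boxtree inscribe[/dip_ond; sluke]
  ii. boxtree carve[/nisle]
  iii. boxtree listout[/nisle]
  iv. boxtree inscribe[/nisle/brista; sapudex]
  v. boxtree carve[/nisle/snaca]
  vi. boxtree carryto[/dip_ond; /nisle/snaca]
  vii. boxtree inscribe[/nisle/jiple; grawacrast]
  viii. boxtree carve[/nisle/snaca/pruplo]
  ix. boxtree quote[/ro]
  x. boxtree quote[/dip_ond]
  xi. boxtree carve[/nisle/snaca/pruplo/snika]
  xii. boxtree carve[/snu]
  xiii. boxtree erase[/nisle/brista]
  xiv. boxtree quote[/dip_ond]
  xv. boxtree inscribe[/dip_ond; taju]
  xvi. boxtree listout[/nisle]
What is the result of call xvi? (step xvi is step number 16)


Answer: [jiple, snaca/]

Derivation:
# boxtree inscribe(p=/dip_ond, c=sluke) == created
# boxtree carve(p=/nisle) == ok
# boxtree listout(p=/nisle) == []
# boxtree inscribe(p=/nisle/brista, c=sapudex) == created
# boxtree carve(p=/nisle/snaca) == ok
# boxtree carryto(s=/dip_ond, d=/nisle/snaca) == ToolError: exists
# boxtree inscribe(p=/nisle/jiple, c=grawacrast) == created
# boxtree carve(p=/nisle/snaca/pruplo) == ok
# boxtree quote(p=/ro) == crecribro_an
# boxtree quote(p=/dip_ond) == sluke
# boxtree carve(p=/nisle/snaca/pruplo/snika) == ok
# boxtree carve(p=/snu) == ok
# boxtree erase(p=/nisle/brista) == ok
# boxtree quote(p=/dip_ond) == sluke
# boxtree inscribe(p=/dip_ond, c=taju) == overwrote
# boxtree listout(p=/nisle) == [jiple, snaca/]


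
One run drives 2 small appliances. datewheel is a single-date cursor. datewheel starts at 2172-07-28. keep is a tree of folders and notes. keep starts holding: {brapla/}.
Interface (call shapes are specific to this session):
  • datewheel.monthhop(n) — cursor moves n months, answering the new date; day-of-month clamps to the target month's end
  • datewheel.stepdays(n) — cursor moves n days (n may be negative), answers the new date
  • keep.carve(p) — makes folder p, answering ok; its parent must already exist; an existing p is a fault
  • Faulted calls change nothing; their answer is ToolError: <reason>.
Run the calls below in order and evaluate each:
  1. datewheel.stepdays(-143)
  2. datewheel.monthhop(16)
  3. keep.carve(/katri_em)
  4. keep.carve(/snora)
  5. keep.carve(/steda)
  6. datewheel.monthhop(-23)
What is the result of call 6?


Invoking datewheel.stepdays using n→-143, which returns 2172-03-07.
I try datewheel.monthhop using n→16, which returns 2173-07-07.
I run keep.carve using p→/katri_em, yielding ok.
I try keep.carve using p→/snora, which returns ok.
Then keep.carve using p→/steda, — result: ok.
I use datewheel.monthhop using n→-23, giving 2171-08-07.

Answer: 2171-08-07


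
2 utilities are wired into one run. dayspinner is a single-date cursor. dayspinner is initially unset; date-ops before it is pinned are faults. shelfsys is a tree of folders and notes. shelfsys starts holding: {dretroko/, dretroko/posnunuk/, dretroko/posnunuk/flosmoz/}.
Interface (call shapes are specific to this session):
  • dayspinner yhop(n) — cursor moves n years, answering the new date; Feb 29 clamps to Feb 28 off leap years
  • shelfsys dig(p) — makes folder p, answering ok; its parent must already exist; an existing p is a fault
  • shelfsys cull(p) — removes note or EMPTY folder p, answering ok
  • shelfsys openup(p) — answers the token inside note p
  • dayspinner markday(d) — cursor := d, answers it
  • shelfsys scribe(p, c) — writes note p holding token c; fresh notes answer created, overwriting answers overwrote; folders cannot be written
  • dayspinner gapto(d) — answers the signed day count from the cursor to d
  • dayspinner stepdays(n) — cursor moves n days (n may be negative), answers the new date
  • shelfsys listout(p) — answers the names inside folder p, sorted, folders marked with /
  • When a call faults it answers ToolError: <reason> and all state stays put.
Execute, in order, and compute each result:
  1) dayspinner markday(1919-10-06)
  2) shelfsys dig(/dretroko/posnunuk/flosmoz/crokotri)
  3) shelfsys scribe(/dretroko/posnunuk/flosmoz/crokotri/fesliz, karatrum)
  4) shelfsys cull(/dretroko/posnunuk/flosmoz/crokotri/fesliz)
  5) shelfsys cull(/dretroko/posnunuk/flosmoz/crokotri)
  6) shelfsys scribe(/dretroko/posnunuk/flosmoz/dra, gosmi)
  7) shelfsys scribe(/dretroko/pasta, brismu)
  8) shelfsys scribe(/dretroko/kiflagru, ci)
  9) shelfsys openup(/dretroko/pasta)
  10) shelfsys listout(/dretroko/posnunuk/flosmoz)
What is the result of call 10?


I call dayspinner markday with d→1919-10-06, and observe 1919-10-06.
Calling shelfsys dig with p→/dretroko/posnunuk/flosmoz/crokotri, giving ok.
Calling shelfsys scribe with p→/dretroko/posnunuk/flosmoz/crokotri/fesliz, c→karatrum, yielding created.
I call shelfsys cull with p→/dretroko/posnunuk/flosmoz/crokotri/fesliz, giving ok.
I call shelfsys cull with p→/dretroko/posnunuk/flosmoz/crokotri, → ok.
I use shelfsys scribe with p→/dretroko/posnunuk/flosmoz/dra, c→gosmi, — result: created.
Now I run shelfsys scribe with p→/dretroko/pasta, c→brismu, which returns created.
Next I call shelfsys scribe with p→/dretroko/kiflagru, c→ci, — result: created.
Calling shelfsys openup with p→/dretroko/pasta, giving brismu.
Calling shelfsys listout with p→/dretroko/posnunuk/flosmoz, yielding [dra].

Answer: [dra]


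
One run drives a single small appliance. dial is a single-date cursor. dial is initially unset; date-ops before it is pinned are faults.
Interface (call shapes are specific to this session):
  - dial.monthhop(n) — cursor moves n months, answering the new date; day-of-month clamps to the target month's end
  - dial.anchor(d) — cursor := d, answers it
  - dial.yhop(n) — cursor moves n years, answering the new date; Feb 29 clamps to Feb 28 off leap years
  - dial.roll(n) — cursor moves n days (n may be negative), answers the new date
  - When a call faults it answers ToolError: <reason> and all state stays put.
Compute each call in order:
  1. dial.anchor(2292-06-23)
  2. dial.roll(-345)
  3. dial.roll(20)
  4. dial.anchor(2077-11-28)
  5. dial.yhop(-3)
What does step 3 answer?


Act: dial.anchor[d='2292-06-23']
Obs: 2292-06-23
Act: dial.roll[n='-345']
Obs: 2291-07-14
Act: dial.roll[n='20']
Obs: 2291-08-03
Act: dial.anchor[d='2077-11-28']
Obs: 2077-11-28
Act: dial.yhop[n='-3']
Obs: 2074-11-28

Answer: 2291-08-03


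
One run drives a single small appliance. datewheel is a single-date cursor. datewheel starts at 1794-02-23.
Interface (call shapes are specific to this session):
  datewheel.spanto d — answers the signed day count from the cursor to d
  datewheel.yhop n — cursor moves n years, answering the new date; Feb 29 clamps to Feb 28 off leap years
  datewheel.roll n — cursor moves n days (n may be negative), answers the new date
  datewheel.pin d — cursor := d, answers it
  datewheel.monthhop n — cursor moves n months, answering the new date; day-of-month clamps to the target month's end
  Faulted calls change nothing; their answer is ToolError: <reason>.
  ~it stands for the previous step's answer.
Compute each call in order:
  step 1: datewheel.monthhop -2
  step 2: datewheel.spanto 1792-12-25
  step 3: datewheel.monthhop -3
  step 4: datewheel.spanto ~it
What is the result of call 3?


~$ monthhop n→-2
[out] 1793-12-23
~$ spanto d→1792-12-25
[out] -363
~$ monthhop n→-3
[out] 1793-09-23
~$ spanto d→~it
[out] 0

Answer: 1793-09-23


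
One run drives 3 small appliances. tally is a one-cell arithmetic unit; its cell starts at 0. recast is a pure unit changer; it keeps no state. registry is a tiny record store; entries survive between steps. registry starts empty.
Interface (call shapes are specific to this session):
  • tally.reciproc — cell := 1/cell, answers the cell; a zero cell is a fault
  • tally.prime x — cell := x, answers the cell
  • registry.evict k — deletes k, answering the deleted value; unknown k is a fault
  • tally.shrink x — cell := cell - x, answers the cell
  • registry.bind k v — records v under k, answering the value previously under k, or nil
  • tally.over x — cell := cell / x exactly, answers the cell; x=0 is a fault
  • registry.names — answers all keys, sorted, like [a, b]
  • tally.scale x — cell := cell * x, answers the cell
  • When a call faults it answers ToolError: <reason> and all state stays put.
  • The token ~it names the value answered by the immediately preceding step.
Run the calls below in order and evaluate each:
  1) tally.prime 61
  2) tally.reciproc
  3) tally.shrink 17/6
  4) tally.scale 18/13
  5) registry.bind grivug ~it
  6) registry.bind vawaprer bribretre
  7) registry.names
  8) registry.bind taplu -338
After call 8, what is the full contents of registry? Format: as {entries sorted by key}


CALL prime[x→61]
RET  61
CALL reciproc[]
RET  1/61
CALL shrink[x→17/6]
RET  -1031/366
CALL scale[x→18/13]
RET  -3093/793
CALL bind[k→grivug; v→~it]
RET  nil
CALL bind[k→vawaprer; v→bribretre]
RET  nil
CALL names[]
RET  [grivug, vawaprer]
CALL bind[k→taplu; v→-338]
RET  nil

Answer: {grivug=-3093/793, taplu=-338, vawaprer=bribretre}


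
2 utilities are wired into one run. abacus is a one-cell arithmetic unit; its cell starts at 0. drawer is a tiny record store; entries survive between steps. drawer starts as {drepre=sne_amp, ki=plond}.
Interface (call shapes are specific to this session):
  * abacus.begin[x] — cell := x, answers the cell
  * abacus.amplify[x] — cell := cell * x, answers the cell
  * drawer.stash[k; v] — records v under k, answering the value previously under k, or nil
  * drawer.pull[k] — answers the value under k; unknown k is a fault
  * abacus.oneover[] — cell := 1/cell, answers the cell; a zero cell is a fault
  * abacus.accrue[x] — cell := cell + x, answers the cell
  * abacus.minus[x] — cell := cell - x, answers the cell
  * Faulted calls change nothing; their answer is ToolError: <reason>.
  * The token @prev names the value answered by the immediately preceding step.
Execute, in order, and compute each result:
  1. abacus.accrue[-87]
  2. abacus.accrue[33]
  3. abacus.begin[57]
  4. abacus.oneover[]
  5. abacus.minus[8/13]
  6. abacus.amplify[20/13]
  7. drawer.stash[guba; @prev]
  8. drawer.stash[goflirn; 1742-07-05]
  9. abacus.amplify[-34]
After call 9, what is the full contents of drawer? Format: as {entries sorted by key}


> accrue -87
[out] -87
> accrue 33
[out] -54
> begin 57
[out] 57
> oneover
[out] 1/57
> minus 8/13
[out] -443/741
> amplify 20/13
[out] -8860/9633
> stash guba @prev
[out] nil
> stash goflirn 1742-07-05
[out] nil
> amplify -34
[out] 301240/9633

Answer: {drepre=sne_amp, goflirn=1742-07-05, guba=-8860/9633, ki=plond}


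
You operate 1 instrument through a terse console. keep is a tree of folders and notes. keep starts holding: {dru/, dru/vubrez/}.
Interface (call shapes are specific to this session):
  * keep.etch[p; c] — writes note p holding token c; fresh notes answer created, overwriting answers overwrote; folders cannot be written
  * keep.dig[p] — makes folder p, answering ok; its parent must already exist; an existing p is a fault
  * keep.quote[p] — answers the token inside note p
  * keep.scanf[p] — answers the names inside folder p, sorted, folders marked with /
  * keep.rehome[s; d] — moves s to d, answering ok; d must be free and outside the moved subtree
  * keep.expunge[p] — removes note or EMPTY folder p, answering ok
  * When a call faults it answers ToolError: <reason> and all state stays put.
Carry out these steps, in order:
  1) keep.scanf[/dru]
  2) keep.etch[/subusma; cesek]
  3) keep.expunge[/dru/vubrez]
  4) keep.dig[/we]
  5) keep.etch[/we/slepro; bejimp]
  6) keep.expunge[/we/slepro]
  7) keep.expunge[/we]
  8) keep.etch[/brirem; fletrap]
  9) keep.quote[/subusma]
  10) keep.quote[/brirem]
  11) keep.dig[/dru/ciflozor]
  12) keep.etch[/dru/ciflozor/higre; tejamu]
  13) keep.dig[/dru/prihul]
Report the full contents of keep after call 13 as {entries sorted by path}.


Answer: {brirem=fletrap, dru/, dru/ciflozor/, dru/ciflozor/higre=tejamu, dru/prihul/, subusma=cesek}

Derivation:
I call scanf on p='/dru', which returns [vubrez/].
I invoke etch on p='/subusma', c='cesek', and observe created.
Next I call expunge on p='/dru/vubrez', — result: ok.
I invoke dig on p='/we', yielding ok.
Invoking etch on p='/we/slepro', c='bejimp', yielding created.
I invoke expunge on p='/we/slepro', giving ok.
I call expunge on p='/we', → ok.
Calling etch on p='/brirem', c='fletrap', and get created.
Using quote on p='/subusma', — result: cesek.
I try quote on p='/brirem', and observe fletrap.
I invoke dig on p='/dru/ciflozor', and get ok.
Using etch on p='/dru/ciflozor/higre', c='tejamu', giving created.
I use dig on p='/dru/prihul', and see ok.


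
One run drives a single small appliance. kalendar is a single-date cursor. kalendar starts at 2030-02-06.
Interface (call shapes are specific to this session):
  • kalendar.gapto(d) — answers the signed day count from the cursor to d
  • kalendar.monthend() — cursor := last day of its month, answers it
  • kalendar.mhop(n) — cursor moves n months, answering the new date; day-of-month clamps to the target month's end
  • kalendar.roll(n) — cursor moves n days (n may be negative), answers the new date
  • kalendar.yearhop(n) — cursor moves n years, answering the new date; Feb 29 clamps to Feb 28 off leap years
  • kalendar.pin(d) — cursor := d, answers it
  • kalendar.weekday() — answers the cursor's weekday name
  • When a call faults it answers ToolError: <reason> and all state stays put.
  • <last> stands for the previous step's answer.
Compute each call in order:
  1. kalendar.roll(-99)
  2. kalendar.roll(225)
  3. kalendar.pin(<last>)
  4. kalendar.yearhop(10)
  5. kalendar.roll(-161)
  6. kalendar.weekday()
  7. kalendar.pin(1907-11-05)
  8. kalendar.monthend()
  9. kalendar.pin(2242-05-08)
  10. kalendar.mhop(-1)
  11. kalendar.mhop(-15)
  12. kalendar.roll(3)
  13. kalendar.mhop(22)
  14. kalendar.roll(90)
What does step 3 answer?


Next I call roll(-99): 2029-10-30.
I try roll(225), and observe 2030-06-12.
Calling pin(<last>), — result: 2030-06-12.
I use yearhop(10), which returns 2040-06-12.
I run roll(-161), and observe 2040-01-03.
Now I run weekday(), and observe Tuesday.
I call pin(1907-11-05), and get 1907-11-05.
I try monthend(), → 1907-11-30.
I try pin(2242-05-08): 2242-05-08.
Now I run mhop(-1), and see 2242-04-08.
Then mhop(-15), and get 2241-01-08.
Using roll(3), and get 2241-01-11.
Using mhop(22): 2242-11-11.
Now I run roll(90): 2243-02-09.

Answer: 2030-06-12


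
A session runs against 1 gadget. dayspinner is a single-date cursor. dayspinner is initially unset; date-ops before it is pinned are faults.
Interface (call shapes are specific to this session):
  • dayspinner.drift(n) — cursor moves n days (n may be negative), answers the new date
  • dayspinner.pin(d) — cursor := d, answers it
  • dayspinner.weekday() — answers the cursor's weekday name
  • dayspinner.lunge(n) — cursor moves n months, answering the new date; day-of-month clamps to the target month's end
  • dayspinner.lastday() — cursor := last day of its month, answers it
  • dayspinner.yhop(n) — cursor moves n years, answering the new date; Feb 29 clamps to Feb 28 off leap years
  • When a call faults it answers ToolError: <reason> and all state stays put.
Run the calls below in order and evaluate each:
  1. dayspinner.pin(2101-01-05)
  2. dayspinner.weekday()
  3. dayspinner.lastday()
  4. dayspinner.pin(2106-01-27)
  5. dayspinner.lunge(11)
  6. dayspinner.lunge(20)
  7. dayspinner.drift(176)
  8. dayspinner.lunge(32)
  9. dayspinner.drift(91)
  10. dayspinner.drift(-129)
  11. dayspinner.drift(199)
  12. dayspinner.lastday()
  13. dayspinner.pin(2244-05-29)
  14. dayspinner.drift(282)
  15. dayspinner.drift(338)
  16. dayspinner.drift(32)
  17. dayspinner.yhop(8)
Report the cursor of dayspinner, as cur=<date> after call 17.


# 1. dayspinner.pin(d: 2101-01-05) ~> 2101-01-05
# 2. dayspinner.weekday() ~> Wednesday
# 3. dayspinner.lastday() ~> 2101-01-31
# 4. dayspinner.pin(d: 2106-01-27) ~> 2106-01-27
# 5. dayspinner.lunge(n: 11) ~> 2106-12-27
# 6. dayspinner.lunge(n: 20) ~> 2108-08-27
# 7. dayspinner.drift(n: 176) ~> 2109-02-19
# 8. dayspinner.lunge(n: 32) ~> 2111-10-19
# 9. dayspinner.drift(n: 91) ~> 2112-01-18
# 10. dayspinner.drift(n: -129) ~> 2111-09-11
# 11. dayspinner.drift(n: 199) ~> 2112-03-28
# 12. dayspinner.lastday() ~> 2112-03-31
# 13. dayspinner.pin(d: 2244-05-29) ~> 2244-05-29
# 14. dayspinner.drift(n: 282) ~> 2245-03-07
# 15. dayspinner.drift(n: 338) ~> 2246-02-08
# 16. dayspinner.drift(n: 32) ~> 2246-03-12
# 17. dayspinner.yhop(n: 8) ~> 2254-03-12

Answer: cur=2254-03-12


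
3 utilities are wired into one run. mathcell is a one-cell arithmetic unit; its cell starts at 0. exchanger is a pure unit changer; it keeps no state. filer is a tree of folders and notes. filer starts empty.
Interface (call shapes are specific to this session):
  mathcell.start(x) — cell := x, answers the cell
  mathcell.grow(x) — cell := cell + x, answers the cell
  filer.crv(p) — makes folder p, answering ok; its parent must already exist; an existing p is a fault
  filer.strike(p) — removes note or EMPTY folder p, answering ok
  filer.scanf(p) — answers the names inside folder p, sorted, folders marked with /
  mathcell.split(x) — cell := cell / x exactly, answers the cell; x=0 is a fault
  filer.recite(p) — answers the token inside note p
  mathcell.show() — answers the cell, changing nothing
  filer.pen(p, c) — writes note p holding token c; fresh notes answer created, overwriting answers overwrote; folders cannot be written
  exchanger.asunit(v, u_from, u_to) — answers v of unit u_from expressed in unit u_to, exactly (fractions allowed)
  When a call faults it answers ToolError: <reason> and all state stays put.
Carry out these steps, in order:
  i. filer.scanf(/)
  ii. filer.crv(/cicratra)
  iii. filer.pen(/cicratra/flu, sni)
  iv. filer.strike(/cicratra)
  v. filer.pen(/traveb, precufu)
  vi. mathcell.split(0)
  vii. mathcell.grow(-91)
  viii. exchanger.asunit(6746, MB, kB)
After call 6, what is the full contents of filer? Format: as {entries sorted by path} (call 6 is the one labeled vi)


$ scanf p: /
[out] []
$ crv p: /cicratra
[out] ok
$ pen p: /cicratra/flu c: sni
[out] created
$ strike p: /cicratra
[out] ToolError: not empty
$ pen p: /traveb c: precufu
[out] created
$ split x: 0
[out] ToolError: division by zero
$ grow x: -91
[out] -91
$ asunit v: 6746 u_from: MB u_to: kB
[out] 6746000

Answer: {cicratra/, cicratra/flu=sni, traveb=precufu}


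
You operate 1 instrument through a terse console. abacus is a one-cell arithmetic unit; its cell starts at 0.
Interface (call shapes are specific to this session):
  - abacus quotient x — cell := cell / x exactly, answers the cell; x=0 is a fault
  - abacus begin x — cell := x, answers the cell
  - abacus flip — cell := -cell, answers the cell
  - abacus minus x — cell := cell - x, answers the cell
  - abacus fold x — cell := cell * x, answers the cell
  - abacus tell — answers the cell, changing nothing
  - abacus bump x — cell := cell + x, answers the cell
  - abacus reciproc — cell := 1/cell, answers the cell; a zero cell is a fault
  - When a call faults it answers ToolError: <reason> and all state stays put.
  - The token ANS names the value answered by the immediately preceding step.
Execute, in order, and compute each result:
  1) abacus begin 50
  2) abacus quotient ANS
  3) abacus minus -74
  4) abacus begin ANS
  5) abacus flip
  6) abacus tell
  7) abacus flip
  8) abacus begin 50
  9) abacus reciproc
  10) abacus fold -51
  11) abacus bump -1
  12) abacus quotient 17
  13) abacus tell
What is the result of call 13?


-- 1. abacus begin(x: 50) ~> 50
-- 2. abacus quotient(x: ANS) ~> 1
-- 3. abacus minus(x: -74) ~> 75
-- 4. abacus begin(x: ANS) ~> 75
-- 5. abacus flip() ~> -75
-- 6. abacus tell() ~> -75
-- 7. abacus flip() ~> 75
-- 8. abacus begin(x: 50) ~> 50
-- 9. abacus reciproc() ~> 1/50
-- 10. abacus fold(x: -51) ~> -51/50
-- 11. abacus bump(x: -1) ~> -101/50
-- 12. abacus quotient(x: 17) ~> -101/850
-- 13. abacus tell() ~> -101/850

Answer: -101/850


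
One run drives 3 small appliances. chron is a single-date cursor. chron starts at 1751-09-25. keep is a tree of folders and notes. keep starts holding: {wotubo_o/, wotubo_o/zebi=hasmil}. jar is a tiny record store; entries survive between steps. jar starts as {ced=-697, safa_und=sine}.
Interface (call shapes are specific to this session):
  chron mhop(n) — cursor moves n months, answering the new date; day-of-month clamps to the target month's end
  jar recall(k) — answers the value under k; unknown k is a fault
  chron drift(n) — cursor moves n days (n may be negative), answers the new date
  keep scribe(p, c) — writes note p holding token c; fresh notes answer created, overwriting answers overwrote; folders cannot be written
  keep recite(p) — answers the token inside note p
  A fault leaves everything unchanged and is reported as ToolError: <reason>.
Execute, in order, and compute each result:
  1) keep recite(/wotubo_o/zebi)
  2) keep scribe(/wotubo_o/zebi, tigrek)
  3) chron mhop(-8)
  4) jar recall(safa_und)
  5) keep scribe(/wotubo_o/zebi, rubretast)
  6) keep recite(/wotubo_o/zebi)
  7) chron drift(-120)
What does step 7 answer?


Answer: 1750-09-27

Derivation:
Calling keep recite passing p=/wotubo_o/zebi: hasmil.
I run keep scribe passing p=/wotubo_o/zebi, c=tigrek, — result: overwrote.
I invoke chron mhop passing n=-8, — result: 1751-01-25.
I try jar recall passing k=safa_und, and get sine.
Then keep scribe passing p=/wotubo_o/zebi, c=rubretast, and see overwrote.
Invoking keep recite passing p=/wotubo_o/zebi, and get rubretast.
Now I run chron drift passing n=-120, which returns 1750-09-27.


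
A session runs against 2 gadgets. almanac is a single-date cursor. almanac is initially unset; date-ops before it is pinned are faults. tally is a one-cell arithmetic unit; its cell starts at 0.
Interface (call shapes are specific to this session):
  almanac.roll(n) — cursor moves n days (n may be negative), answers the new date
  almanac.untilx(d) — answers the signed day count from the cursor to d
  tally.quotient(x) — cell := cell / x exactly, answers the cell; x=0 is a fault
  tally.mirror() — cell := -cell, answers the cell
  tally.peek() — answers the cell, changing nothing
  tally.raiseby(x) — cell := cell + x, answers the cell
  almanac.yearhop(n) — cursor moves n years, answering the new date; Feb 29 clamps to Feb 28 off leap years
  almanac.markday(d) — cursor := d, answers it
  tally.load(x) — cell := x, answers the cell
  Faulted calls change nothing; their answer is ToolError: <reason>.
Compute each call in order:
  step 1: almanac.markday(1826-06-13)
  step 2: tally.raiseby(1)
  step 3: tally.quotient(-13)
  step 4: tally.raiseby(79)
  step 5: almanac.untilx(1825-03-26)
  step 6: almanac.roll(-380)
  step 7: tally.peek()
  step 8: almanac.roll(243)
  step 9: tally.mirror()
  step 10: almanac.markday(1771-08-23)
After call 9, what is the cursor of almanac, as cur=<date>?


-- 1. almanac.markday(d→1826-06-13) : 1826-06-13
-- 2. tally.raiseby(x→1) : 1
-- 3. tally.quotient(x→-13) : -1/13
-- 4. tally.raiseby(x→79) : 1026/13
-- 5. almanac.untilx(d→1825-03-26) : -444
-- 6. almanac.roll(n→-380) : 1825-05-29
-- 7. tally.peek() : 1026/13
-- 8. almanac.roll(n→243) : 1826-01-27
-- 9. tally.mirror() : -1026/13
-- 10. almanac.markday(d→1771-08-23) : 1771-08-23

Answer: cur=1826-01-27


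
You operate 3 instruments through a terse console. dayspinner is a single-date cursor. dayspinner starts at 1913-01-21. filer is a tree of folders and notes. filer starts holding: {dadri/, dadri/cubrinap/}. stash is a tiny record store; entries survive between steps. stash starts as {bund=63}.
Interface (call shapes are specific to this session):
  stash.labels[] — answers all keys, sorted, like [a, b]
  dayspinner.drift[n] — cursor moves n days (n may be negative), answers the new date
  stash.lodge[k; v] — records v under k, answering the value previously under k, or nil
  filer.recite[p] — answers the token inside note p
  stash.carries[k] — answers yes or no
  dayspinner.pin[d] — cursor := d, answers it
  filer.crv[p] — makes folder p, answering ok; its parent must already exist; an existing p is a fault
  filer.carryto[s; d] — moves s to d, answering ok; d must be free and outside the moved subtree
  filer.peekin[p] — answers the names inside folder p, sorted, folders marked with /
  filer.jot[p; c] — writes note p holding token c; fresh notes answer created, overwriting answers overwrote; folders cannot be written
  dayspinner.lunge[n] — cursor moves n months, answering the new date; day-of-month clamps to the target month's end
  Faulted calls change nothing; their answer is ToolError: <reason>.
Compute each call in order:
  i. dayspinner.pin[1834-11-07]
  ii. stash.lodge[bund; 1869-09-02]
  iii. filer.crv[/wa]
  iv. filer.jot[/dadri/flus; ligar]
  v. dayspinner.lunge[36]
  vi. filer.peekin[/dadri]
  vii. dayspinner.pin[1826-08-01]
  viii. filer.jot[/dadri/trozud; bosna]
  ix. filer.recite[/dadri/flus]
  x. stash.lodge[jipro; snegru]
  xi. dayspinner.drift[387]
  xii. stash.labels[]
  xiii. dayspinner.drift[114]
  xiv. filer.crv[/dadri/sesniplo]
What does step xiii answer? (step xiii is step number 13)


;; dayspinner.pin(d→1834-11-07) == 1834-11-07
;; stash.lodge(k→bund, v→1869-09-02) == 63
;; filer.crv(p→/wa) == ok
;; filer.jot(p→/dadri/flus, c→ligar) == created
;; dayspinner.lunge(n→36) == 1837-11-07
;; filer.peekin(p→/dadri) == [cubrinap/, flus]
;; dayspinner.pin(d→1826-08-01) == 1826-08-01
;; filer.jot(p→/dadri/trozud, c→bosna) == created
;; filer.recite(p→/dadri/flus) == ligar
;; stash.lodge(k→jipro, v→snegru) == nil
;; dayspinner.drift(n→387) == 1827-08-23
;; stash.labels() == [bund, jipro]
;; dayspinner.drift(n→114) == 1827-12-15
;; filer.crv(p→/dadri/sesniplo) == ok

Answer: 1827-12-15


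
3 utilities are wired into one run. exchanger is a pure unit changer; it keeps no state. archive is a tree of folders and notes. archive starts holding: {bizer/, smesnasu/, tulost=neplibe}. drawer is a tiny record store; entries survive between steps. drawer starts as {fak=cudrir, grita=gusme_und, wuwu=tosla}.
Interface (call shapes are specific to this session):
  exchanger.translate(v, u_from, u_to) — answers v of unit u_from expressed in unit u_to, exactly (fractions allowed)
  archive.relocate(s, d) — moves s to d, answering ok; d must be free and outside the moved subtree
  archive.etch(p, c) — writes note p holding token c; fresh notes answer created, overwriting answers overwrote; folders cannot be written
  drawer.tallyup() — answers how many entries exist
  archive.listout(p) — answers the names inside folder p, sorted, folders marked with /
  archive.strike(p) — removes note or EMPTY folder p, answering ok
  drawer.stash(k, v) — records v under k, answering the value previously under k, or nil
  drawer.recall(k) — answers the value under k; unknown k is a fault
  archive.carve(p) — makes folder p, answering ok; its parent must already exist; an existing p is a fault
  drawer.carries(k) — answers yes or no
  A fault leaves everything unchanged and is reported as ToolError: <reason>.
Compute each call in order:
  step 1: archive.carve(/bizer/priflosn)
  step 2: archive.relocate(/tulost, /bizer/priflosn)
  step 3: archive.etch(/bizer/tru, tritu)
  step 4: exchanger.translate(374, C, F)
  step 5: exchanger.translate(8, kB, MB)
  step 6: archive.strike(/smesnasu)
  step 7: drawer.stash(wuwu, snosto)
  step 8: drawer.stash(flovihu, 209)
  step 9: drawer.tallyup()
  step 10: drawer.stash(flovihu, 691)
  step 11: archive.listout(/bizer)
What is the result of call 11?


% carve p: /bizer/priflosn
= ok
% relocate s: /tulost d: /bizer/priflosn
= ToolError: exists
% etch p: /bizer/tru c: tritu
= created
% translate v: 374 u_from: C u_to: F
= 3526/5
% translate v: 8 u_from: kB u_to: MB
= 1/125
% strike p: /smesnasu
= ok
% stash k: wuwu v: snosto
= tosla
% stash k: flovihu v: 209
= nil
% tallyup
= 4
% stash k: flovihu v: 691
= 209
% listout p: /bizer
= [priflosn/, tru]

Answer: [priflosn/, tru]


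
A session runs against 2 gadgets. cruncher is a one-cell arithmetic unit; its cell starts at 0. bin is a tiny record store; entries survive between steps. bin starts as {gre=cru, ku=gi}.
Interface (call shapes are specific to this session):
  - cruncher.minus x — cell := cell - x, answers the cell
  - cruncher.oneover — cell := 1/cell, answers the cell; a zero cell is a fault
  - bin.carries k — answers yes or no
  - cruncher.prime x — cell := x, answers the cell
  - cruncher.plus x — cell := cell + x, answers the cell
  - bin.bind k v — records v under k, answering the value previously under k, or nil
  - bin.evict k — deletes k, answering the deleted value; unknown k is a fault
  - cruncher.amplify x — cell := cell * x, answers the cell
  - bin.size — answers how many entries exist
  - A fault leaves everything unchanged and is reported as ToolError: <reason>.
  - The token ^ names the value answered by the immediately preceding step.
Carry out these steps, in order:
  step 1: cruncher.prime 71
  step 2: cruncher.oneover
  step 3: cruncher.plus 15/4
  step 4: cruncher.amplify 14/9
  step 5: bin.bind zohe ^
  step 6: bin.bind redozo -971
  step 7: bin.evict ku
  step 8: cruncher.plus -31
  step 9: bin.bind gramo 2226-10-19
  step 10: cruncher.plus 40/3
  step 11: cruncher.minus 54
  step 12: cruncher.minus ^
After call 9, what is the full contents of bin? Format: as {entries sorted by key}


Answer: {gramo=2226-10-19, gre=cru, redozo=-971, zohe=7483/1278}

Derivation:
% prime(x→71) => 71
% oneover() => 1/71
% plus(x→15/4) => 1069/284
% amplify(x→14/9) => 7483/1278
% bind(k→zohe, v→^) => nil
% bind(k→redozo, v→-971) => nil
% evict(k→ku) => gi
% plus(x→-31) => -32135/1278
% bind(k→gramo, v→2226-10-19) => nil
% plus(x→40/3) => -15095/1278
% minus(x→54) => -84107/1278
% minus(x→^) => 0


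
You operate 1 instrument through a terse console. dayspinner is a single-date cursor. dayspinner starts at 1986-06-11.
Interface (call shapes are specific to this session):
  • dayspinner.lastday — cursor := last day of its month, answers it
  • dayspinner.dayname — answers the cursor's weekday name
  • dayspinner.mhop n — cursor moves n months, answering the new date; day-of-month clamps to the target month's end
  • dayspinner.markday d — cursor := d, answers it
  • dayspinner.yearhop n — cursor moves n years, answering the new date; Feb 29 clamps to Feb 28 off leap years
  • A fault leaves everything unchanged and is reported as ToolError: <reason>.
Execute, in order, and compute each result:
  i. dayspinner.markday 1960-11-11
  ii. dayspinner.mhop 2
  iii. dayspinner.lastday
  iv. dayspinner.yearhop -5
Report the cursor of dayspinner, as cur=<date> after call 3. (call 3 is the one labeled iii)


[in] markday 1960-11-11
[out] 1960-11-11
[in] mhop 2
[out] 1961-01-11
[in] lastday
[out] 1961-01-31
[in] yearhop -5
[out] 1956-01-31

Answer: cur=1961-01-31


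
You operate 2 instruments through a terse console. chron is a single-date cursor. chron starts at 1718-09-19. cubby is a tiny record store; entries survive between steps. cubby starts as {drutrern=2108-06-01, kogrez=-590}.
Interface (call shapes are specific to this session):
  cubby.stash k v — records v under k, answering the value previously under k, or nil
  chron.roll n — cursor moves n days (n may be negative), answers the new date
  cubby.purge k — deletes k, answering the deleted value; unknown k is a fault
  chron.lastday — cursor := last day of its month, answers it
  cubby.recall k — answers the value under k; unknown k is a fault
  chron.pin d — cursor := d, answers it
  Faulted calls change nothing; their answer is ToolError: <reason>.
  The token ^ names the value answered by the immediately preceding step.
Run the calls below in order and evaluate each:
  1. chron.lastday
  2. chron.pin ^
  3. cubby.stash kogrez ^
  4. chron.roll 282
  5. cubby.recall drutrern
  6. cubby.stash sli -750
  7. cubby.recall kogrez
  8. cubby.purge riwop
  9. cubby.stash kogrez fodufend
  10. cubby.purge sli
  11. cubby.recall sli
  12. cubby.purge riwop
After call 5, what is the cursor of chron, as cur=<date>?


Answer: cur=1719-07-09

Derivation:
Step: lastday[]
Result: 1718-09-30
Step: pin[d='^']
Result: 1718-09-30
Step: stash[k='kogrez'; v='^']
Result: -590
Step: roll[n='282']
Result: 1719-07-09
Step: recall[k='drutrern']
Result: 2108-06-01
Step: stash[k='sli'; v='-750']
Result: nil
Step: recall[k='kogrez']
Result: 1718-09-30
Step: purge[k='riwop']
Result: ToolError: no such key riwop
Step: stash[k='kogrez'; v='fodufend']
Result: 1718-09-30
Step: purge[k='sli']
Result: -750
Step: recall[k='sli']
Result: ToolError: no such key sli
Step: purge[k='riwop']
Result: ToolError: no such key riwop


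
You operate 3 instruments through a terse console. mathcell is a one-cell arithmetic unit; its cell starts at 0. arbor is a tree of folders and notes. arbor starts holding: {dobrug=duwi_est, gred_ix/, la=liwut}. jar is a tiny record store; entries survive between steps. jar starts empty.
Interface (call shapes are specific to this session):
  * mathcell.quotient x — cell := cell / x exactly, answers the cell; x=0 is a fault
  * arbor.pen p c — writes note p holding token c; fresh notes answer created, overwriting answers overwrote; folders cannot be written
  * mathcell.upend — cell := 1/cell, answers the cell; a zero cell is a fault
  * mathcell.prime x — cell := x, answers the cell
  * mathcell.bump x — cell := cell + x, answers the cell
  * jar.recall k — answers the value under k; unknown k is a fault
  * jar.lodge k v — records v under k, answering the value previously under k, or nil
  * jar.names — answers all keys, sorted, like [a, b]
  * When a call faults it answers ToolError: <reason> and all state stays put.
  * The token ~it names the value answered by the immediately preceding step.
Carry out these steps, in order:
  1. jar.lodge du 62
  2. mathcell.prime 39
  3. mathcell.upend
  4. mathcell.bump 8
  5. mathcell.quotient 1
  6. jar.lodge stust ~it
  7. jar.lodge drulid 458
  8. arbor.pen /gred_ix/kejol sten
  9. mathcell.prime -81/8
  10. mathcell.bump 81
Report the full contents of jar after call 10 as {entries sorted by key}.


-> lodge(k=du, v=62)
<- nil
-> prime(x=39)
<- 39
-> upend()
<- 1/39
-> bump(x=8)
<- 313/39
-> quotient(x=1)
<- 313/39
-> lodge(k=stust, v=~it)
<- nil
-> lodge(k=drulid, v=458)
<- nil
-> pen(p=/gred_ix/kejol, c=sten)
<- created
-> prime(x=-81/8)
<- -81/8
-> bump(x=81)
<- 567/8

Answer: {drulid=458, du=62, stust=313/39}


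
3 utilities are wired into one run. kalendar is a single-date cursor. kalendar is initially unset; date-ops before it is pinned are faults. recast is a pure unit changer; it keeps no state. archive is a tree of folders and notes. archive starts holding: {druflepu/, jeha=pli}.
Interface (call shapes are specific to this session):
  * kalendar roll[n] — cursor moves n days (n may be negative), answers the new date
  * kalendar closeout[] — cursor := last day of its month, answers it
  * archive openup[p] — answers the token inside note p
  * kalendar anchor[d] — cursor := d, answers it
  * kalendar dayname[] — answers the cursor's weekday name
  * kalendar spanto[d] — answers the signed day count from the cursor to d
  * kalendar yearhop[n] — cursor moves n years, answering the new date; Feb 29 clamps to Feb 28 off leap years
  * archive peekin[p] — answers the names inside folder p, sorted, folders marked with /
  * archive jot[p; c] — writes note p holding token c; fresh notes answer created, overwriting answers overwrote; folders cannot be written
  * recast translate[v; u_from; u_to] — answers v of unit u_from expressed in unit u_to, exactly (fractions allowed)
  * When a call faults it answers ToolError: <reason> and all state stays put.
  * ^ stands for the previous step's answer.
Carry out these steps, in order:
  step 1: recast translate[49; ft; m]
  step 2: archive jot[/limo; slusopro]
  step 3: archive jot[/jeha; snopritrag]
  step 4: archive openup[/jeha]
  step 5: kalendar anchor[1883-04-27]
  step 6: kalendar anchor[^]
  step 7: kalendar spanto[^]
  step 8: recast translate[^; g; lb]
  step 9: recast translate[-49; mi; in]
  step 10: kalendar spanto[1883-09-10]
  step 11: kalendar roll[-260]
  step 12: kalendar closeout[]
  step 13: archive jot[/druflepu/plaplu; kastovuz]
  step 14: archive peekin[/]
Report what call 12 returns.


% recast translate v: 49 u_from: ft u_to: m
:: 18669/1250
% archive jot p: /limo c: slusopro
:: created
% archive jot p: /jeha c: snopritrag
:: overwrote
% archive openup p: /jeha
:: snopritrag
% kalendar anchor d: 1883-04-27
:: 1883-04-27
% kalendar anchor d: ^
:: 1883-04-27
% kalendar spanto d: ^
:: 0
% recast translate v: ^ u_from: g u_to: lb
:: 0
% recast translate v: -49 u_from: mi u_to: in
:: -3104640
% kalendar spanto d: 1883-09-10
:: 136
% kalendar roll n: -260
:: 1882-08-10
% kalendar closeout
:: 1882-08-31
% archive jot p: /druflepu/plaplu c: kastovuz
:: created
% archive peekin p: /
:: [druflepu/, jeha, limo]

Answer: 1882-08-31
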